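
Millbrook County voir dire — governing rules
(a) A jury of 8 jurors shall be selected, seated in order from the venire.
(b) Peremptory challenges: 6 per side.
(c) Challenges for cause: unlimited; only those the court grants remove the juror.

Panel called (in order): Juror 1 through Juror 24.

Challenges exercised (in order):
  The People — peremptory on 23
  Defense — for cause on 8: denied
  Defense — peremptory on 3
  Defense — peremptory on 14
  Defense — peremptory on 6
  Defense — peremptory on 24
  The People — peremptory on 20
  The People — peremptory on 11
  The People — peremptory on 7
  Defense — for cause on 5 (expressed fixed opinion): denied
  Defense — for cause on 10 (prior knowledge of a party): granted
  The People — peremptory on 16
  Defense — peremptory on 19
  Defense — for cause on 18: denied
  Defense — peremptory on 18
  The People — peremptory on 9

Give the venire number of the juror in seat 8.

15

Removed: #3, #6, #7, #9, #10, #11, #14, #16, #18, #19, #20, #23, #24. (#5, #8 stay — for-cause denied.)
Seating in order: seats 1–8 → #1, #2, #4, #5, #8, #12, #13, #15.
So seat 8 is #15.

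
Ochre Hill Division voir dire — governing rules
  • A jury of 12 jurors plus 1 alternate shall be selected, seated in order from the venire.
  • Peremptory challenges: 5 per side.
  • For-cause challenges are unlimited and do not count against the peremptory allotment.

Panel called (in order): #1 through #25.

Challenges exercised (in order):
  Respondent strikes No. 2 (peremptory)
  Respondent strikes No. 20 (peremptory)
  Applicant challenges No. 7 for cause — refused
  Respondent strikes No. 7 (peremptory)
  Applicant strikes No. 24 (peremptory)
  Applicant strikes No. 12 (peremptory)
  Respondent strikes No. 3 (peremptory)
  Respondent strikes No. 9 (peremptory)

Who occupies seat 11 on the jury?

Removed: #2, #3, #7, #9, #12, #20, #24.
Filling seats in venire order through position 11: #1, #4, #5, #6, #8, #10, #11, #13, #14, #15, #16.
So seat 11 is #16.

16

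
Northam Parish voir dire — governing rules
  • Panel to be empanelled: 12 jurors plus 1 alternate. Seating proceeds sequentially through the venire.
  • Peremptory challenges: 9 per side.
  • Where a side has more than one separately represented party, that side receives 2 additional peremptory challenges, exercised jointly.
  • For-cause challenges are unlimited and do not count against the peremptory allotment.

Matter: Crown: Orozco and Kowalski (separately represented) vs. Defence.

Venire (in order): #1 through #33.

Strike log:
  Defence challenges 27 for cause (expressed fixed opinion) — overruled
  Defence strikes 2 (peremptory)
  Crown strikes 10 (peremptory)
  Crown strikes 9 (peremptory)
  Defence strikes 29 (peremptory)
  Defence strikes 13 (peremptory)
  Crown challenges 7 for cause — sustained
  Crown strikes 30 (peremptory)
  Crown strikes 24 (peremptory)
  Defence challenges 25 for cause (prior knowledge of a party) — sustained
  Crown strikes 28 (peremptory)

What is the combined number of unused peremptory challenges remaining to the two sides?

Crown allotment: 9 base + 2 multi-party = 11. Defence allotment: 9.
Crown peremptories used: #10, #9, #30, #24, #28 — 5 (the for-cause on #7 doesn't count).
Defence peremptories used: #2, #29, #13 — 3 (for-cause on #27, #25 don't count).
Remaining: (11 − 5) + (9 − 3) = 12.

12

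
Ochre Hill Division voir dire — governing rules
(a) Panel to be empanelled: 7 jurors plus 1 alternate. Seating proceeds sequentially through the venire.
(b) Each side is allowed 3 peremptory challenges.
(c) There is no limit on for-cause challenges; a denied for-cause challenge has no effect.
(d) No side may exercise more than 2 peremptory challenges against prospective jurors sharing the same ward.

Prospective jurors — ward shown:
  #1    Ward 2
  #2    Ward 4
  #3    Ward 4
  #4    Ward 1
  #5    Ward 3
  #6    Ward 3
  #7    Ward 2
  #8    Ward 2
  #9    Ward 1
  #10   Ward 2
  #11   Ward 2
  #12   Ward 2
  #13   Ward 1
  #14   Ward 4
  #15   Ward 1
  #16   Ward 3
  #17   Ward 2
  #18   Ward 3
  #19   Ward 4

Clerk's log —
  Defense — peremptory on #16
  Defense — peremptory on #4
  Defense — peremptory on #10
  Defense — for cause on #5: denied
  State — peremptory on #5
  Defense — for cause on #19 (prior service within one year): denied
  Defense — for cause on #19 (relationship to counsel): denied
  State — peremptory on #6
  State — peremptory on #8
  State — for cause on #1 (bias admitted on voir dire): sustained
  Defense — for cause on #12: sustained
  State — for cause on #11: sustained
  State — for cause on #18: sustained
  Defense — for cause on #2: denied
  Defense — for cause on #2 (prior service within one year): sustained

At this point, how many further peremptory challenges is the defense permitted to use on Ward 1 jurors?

0

Defense peremptories so far: #16, #4, #10 — 3 of 3 used, 0 left overall.
Against Ward 1: #4 — 1 used; per-ward cap 2 leaves 1.
Binding limit: min(0, 1) = 0.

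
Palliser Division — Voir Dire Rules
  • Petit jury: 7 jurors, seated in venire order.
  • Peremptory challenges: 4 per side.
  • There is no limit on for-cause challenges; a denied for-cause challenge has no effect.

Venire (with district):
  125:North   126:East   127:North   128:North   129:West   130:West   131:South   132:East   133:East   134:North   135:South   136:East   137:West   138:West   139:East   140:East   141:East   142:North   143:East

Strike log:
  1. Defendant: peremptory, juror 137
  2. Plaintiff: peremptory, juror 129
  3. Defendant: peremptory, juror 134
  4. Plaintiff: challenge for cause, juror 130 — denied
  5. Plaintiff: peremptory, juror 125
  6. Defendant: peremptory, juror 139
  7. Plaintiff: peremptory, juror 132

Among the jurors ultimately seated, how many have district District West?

1

Removed: #125, #129, #132, #134, #137, #139.
Seated jurors 1–7: #126, #127, #128, #130, #131, #133, #135.
Of those, in District West: #130 → 1.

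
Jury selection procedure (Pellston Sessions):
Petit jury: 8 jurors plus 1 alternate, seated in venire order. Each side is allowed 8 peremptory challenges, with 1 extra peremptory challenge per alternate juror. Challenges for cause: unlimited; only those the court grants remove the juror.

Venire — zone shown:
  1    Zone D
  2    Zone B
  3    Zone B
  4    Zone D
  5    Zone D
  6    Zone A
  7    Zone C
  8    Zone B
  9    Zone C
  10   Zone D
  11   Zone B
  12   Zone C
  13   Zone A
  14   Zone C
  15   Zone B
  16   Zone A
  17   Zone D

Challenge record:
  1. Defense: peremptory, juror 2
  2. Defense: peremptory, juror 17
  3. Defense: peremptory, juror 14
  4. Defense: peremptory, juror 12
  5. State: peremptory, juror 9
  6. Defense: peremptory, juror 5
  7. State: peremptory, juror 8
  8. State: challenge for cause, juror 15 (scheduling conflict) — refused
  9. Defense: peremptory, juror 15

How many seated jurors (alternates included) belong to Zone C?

1

Removed: #2, #5, #8, #9, #12, #14, #15, #17.
Seated (9 incl. alternates): #1, #3, #4, #6, #7, #10, #11, #13, #16.
Of those, in Zone C: #7 → 1.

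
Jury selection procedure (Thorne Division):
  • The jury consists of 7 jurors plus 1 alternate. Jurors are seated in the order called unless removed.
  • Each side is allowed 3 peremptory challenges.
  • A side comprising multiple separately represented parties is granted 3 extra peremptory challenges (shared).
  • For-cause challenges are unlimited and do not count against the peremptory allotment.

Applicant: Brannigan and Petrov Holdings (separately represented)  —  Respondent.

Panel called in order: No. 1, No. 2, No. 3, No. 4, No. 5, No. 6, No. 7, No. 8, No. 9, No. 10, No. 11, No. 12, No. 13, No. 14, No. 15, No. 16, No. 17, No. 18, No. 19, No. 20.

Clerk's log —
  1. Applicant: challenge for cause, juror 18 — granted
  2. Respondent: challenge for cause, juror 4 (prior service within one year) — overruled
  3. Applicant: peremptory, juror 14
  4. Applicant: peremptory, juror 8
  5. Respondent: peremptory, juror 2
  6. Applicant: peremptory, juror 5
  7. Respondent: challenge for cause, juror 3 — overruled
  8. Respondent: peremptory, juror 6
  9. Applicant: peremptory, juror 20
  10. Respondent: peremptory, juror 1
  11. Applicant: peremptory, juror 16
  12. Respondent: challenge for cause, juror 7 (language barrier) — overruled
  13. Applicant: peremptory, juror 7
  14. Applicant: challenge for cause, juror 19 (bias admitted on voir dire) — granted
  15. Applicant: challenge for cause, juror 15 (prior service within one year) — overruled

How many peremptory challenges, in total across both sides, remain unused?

0

Applicant allotment: 3 base + 3 multi-party = 6. Respondent allotment: 3.
Applicant peremptories used: #14, #8, #5, #20, #16, #7 — 6 (for-cause on #18, #19, #15 don't count).
Respondent peremptories used: #2, #6, #1 — 3 (for-cause on #4, #3, #7 don't count).
Remaining: (6 − 6) + (3 − 3) = 0.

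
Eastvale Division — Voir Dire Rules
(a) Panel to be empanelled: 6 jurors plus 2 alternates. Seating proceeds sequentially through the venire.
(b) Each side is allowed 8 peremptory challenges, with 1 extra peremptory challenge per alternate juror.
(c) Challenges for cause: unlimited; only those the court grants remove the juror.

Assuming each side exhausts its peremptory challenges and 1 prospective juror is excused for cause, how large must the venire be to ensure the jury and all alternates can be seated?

Seats to fill: 6 + 2 alternates = 8.
Peremptories: 8 + 1×2 = 10 per side × 2 sides = 20.
For-cause removals: 1.
Minimum venire: 8 + 20 + 1 = 29.

29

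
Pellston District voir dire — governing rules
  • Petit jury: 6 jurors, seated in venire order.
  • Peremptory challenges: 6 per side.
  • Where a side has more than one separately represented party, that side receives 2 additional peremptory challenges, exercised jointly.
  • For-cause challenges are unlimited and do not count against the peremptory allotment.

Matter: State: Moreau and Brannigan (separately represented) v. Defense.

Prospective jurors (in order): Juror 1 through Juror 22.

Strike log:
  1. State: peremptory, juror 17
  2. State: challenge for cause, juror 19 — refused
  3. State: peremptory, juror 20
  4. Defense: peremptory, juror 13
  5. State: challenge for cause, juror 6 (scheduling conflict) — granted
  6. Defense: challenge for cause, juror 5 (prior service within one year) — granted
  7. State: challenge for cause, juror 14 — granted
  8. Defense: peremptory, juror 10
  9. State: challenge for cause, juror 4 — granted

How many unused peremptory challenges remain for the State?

State allotment: 6 base + 2 multi-party = 8.
State peremptories used: #17, #20 — 2 (for-cause on #19, #6, #14, #4 don't count).
Remaining: 8 − 2 = 6.

6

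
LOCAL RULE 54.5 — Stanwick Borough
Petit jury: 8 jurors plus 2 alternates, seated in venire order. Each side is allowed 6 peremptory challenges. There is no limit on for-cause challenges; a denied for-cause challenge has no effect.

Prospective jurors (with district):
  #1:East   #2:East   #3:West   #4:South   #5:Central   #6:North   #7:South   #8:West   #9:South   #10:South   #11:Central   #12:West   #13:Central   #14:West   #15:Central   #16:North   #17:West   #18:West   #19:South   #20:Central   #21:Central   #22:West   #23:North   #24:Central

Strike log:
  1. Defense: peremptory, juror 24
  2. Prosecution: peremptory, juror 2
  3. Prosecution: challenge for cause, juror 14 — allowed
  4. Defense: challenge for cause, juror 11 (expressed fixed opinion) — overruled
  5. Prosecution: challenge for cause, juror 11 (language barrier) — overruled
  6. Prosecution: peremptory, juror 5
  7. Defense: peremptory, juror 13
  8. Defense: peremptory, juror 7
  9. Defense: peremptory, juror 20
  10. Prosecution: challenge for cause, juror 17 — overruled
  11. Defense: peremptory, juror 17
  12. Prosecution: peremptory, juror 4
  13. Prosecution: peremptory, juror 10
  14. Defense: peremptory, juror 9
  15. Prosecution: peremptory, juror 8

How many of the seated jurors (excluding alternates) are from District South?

Removed: #2, #4, #5, #7, #8, #9, #10, #13, #14, #17, #20, #24.
Seated jurors 1–8: #1, #3, #6, #11, #12, #15, #16, #18 (alternates #19, #21 not counted).
None of those are in District South → 0.

0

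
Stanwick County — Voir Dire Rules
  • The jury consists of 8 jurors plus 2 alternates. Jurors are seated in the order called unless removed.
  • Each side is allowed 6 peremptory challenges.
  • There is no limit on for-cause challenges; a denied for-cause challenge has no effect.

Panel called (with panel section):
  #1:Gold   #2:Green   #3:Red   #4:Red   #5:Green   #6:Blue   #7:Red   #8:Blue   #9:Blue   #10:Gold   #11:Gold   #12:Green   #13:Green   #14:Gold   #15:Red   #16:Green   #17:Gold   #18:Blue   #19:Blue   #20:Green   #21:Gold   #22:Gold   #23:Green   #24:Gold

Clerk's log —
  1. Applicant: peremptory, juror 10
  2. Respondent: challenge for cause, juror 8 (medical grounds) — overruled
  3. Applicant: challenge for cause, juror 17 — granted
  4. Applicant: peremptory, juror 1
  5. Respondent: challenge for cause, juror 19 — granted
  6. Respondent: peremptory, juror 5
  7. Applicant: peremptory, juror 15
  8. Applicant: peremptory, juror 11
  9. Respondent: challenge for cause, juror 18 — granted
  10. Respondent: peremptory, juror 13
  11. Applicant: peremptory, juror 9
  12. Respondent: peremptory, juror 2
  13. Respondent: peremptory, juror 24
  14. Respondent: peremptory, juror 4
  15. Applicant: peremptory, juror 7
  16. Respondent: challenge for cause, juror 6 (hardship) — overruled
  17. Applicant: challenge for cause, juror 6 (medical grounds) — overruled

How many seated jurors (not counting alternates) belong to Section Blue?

Removed: #1, #2, #4, #5, #7, #9, #10, #11, #13, #15, #17, #18, #19, #24.
Seated jurors 1–8: #3, #6, #8, #12, #14, #16, #20, #21 (alternates #22, #23 not counted).
Of those, in Section Blue: #6, #8 → 2.

2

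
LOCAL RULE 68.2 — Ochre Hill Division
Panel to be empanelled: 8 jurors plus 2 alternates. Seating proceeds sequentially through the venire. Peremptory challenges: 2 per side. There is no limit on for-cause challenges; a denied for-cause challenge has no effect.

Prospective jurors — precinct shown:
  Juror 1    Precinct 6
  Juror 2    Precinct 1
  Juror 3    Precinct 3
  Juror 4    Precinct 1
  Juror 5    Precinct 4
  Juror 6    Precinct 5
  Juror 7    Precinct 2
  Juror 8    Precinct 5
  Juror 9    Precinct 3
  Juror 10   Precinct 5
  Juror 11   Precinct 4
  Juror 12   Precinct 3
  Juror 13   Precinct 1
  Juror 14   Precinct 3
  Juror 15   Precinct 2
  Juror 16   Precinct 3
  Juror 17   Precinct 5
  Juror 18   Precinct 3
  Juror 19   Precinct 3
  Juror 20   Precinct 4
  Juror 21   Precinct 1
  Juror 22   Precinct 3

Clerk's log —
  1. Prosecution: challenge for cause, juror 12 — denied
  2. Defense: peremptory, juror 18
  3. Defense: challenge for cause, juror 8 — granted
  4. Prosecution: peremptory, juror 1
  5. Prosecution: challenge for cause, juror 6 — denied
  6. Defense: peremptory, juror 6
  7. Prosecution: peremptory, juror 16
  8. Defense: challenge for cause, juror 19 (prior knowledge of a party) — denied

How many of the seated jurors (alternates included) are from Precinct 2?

1

Removed: #1, #6, #8, #16, #18.
Seated (10 incl. alternates): #2, #3, #4, #5, #7, #9, #10, #11, #12, #13.
Of those, in Precinct 2: #7 → 1.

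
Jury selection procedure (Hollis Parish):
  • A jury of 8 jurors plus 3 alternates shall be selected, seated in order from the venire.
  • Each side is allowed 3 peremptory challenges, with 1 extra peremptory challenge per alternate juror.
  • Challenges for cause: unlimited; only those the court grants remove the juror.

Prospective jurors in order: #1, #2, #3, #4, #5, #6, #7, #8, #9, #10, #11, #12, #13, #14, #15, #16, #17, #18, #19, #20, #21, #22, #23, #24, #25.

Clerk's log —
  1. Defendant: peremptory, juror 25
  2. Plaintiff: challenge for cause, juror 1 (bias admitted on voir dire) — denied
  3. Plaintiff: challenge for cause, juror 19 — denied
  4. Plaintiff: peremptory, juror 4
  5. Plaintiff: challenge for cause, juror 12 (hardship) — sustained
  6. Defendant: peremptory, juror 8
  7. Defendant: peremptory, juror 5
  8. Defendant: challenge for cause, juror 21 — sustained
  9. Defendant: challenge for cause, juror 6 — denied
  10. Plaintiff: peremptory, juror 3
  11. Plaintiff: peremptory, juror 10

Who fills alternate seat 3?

17

Removed: #3, #4, #5, #8, #10, #12, #21, #25. (#1, #6, #19 stay — for-cause denied.)
Seating in order: seats 1–8 → #1, #2, #6, #7, #9, #11, #13, #14; alternates → #15, #16, #17.
So alternate 3 is #17.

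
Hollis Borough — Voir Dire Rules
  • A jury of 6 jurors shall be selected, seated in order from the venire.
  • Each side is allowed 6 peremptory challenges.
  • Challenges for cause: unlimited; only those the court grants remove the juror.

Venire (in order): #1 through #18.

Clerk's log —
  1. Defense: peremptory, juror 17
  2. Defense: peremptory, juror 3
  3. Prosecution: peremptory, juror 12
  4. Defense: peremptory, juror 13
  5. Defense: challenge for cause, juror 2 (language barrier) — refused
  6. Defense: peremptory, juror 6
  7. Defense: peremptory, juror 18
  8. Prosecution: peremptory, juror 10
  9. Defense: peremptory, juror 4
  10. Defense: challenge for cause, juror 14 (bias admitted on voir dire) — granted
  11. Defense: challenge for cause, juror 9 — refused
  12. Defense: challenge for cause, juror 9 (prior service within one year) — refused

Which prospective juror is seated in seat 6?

Removed: #3, #4, #6, #10, #12, #13, #14, #17, #18. (#2, #9 stay — for-cause denied.)
Seating in order: seats 1–6 → #1, #2, #5, #7, #8, #9.
So seat 6 is #9.

9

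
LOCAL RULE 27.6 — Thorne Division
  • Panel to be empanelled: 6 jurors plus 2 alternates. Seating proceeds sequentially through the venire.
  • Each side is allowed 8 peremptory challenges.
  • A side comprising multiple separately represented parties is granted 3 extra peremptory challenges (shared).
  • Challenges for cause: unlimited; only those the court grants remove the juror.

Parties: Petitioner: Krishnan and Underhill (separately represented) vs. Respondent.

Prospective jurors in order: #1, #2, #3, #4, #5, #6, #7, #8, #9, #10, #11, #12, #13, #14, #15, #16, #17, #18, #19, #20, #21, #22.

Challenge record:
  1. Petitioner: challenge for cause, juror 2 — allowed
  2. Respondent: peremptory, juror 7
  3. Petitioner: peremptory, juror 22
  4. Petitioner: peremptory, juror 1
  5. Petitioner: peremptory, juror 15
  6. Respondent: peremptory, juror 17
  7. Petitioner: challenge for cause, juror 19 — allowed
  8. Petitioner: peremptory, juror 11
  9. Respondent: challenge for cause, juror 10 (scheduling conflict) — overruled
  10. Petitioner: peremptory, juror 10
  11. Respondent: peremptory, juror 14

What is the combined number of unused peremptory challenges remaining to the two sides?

11

Petitioner allotment: 8 base + 3 multi-party = 11. Respondent allotment: 8.
Petitioner peremptories used: #22, #1, #15, #11, #10 — 5 (for-cause on #2, #19 don't count).
Respondent peremptories used: #7, #17, #14 — 3 (the for-cause on #10 doesn't count).
Remaining: (11 − 5) + (8 − 3) = 11.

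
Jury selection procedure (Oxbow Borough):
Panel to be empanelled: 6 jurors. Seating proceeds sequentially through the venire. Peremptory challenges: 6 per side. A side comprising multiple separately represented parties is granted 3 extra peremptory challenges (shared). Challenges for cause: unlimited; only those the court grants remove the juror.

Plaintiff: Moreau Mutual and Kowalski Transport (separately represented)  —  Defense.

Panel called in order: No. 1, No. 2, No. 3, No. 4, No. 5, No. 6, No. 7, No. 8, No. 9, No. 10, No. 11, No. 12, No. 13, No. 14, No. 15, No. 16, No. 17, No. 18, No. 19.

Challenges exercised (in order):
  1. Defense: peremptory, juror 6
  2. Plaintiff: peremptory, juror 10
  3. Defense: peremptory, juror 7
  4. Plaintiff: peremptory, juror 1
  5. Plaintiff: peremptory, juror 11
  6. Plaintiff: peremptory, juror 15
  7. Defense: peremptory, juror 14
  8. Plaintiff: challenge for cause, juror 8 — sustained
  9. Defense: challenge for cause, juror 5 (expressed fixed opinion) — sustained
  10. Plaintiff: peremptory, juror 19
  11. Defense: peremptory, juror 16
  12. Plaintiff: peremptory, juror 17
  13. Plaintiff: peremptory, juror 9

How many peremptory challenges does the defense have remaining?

2

Defense allotment: 6.
Defense peremptories used: #6, #7, #14, #16 — 4 (the for-cause on #5 doesn't count).
Remaining: 6 − 4 = 2.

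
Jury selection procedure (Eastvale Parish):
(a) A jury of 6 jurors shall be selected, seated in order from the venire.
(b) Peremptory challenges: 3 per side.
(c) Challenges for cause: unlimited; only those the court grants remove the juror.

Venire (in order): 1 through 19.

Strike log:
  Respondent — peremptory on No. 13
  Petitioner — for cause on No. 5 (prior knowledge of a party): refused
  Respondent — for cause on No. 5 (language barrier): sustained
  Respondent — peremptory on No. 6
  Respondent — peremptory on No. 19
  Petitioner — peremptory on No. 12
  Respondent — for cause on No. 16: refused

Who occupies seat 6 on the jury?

Removed: #5, #6, #12, #13, #19. (#16 stays — for-cause denied.)
Seating in order: seats 1–6 → #1, #2, #3, #4, #7, #8.
So seat 6 is #8.

8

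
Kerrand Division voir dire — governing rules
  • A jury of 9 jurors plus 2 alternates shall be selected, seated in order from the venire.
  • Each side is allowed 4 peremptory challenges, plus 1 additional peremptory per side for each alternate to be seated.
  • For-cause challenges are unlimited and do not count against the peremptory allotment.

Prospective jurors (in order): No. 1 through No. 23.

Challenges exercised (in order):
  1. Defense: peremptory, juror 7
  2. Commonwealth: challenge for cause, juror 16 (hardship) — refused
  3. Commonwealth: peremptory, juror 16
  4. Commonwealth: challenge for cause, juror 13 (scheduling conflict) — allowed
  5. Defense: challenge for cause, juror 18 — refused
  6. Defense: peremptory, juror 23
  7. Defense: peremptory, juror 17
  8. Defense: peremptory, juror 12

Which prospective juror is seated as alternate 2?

14

Removed: #7, #12, #13, #16, #17, #23. (#18 stays — for-cause denied.)
Seating in order: seats 1–9 → #1, #2, #3, #4, #5, #6, #8, #9, #10; alternates → #11, #14.
So alternate 2 is #14.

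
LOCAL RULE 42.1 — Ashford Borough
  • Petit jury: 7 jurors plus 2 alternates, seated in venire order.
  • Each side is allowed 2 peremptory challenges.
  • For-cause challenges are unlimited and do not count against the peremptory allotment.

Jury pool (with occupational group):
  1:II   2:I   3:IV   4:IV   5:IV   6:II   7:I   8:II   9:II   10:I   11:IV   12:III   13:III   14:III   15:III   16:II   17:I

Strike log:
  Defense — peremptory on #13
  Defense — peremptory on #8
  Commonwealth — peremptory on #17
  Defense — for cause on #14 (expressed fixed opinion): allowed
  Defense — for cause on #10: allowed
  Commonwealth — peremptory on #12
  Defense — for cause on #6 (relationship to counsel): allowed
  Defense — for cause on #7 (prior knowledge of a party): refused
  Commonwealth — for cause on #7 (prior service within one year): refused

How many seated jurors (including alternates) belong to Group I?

Removed: #6, #8, #10, #12, #13, #14, #17.
Seated (9 incl. alternates): #1, #2, #3, #4, #5, #7, #9, #11, #15.
Of those, in Group I: #2, #7 → 2.

2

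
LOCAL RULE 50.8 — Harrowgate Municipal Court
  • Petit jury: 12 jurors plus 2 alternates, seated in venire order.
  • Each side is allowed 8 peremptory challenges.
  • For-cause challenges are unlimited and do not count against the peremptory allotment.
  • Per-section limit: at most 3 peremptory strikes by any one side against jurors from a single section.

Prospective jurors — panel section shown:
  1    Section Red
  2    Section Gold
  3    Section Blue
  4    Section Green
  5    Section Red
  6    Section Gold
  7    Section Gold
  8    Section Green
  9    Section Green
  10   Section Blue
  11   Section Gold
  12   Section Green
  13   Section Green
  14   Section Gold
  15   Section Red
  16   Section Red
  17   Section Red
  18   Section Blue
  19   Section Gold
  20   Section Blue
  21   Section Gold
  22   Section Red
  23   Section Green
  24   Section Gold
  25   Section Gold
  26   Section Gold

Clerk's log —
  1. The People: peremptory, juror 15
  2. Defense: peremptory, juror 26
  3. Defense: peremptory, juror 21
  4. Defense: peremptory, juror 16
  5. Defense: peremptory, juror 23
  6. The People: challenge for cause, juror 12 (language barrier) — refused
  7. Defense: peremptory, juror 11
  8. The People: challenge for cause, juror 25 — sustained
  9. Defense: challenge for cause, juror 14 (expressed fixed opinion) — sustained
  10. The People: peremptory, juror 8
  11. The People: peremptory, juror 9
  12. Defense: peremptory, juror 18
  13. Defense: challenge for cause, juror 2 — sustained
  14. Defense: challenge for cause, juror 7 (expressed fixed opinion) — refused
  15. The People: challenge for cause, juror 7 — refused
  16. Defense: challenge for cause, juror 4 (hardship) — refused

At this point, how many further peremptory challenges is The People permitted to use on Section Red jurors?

The People peremptories so far: #15, #8, #9 — 3 of 8 used, 5 left overall.
Against Section Red: #15 — 1 used; per-section cap 3 leaves 2.
Binding limit: min(5, 2) = 2.

2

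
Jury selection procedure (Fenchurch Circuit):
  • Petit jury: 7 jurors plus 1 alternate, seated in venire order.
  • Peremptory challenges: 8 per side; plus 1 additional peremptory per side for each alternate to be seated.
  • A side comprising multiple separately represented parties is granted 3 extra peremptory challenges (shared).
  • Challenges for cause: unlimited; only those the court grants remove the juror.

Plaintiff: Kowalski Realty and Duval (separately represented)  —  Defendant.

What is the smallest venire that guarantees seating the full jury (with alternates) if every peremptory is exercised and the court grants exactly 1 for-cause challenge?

30

Seats to fill: 7 + 1 alternates = 8.
Peremptories — Plaintiff: 8 + 1×1 + 3 = 12; Defendant: 8 + 1×1 = 9; total 21.
For-cause removals: 1.
Minimum venire: 8 + 21 + 1 = 30.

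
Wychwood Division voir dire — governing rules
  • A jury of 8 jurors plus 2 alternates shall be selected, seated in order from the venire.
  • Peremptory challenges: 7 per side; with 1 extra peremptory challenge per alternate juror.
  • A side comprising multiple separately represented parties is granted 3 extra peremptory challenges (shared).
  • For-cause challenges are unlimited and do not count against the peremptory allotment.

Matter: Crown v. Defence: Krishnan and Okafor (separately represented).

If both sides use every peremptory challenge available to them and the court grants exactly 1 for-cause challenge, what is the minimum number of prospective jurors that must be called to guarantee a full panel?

Seats to fill: 8 + 2 alternates = 10.
Peremptories — Crown: 7 + 1×2 = 9; Defence: 7 + 1×2 + 3 = 12; total 21.
For-cause removals: 1.
Minimum venire: 10 + 21 + 1 = 32.

32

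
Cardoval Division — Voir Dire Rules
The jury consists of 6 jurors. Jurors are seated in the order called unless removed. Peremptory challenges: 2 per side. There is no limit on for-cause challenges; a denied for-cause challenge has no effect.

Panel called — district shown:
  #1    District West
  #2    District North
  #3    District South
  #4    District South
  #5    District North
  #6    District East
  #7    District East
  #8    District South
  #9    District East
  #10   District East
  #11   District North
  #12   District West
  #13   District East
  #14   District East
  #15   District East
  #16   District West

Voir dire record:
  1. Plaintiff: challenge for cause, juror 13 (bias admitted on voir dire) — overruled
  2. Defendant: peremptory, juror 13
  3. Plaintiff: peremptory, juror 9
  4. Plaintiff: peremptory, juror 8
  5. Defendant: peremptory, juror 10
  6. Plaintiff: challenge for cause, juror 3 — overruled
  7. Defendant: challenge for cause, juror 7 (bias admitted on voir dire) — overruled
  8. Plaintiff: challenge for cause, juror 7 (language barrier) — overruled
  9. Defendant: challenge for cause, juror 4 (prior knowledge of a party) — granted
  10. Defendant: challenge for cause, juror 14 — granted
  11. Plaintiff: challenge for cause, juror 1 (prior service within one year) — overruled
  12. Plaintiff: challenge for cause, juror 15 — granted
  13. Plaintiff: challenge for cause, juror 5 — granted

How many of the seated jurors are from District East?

2

Removed: #4, #5, #8, #9, #10, #13, #14, #15.
Seated jurors 1–6: #1, #2, #3, #6, #7, #11.
Of those, in District East: #6, #7 → 2.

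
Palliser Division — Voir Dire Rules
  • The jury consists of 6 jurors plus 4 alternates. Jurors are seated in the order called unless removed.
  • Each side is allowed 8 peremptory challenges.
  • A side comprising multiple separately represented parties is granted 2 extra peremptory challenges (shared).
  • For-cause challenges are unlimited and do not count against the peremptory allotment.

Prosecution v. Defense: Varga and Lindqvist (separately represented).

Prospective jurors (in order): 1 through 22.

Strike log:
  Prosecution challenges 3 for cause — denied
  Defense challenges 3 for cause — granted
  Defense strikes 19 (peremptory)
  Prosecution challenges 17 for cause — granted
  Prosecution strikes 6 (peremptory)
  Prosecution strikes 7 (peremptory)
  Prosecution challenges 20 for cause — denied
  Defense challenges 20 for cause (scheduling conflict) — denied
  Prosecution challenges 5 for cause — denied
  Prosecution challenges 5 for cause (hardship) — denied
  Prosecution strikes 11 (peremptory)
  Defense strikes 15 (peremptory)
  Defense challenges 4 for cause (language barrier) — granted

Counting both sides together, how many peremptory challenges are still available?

13

Prosecution allotment: 8. Defense allotment: 8 base + 2 multi-party = 10.
Prosecution peremptories used: #6, #7, #11 — 3 (for-cause on #3, #17, #20, #5, #5 don't count).
Defense peremptories used: #19, #15 — 2 (for-cause on #3, #20, #4 don't count).
Remaining: (8 − 3) + (10 − 2) = 13.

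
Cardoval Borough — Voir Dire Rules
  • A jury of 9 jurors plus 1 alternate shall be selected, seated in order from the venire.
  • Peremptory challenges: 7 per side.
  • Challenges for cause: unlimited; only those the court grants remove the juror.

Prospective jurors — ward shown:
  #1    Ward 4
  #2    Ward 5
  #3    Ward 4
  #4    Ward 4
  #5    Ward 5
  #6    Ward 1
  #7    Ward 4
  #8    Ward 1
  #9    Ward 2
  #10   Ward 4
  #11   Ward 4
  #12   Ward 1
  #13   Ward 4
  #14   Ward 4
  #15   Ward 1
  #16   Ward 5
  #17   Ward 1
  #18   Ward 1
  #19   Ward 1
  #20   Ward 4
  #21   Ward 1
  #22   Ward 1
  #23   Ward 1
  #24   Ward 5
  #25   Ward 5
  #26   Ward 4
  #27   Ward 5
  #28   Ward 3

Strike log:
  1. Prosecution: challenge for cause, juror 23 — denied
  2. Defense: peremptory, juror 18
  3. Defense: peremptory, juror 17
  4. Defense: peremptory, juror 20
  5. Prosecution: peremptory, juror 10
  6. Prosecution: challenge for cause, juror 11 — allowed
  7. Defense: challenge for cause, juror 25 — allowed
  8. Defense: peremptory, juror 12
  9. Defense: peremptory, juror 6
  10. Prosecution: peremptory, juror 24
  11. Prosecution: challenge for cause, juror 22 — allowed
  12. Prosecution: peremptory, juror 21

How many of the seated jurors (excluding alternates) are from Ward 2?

Removed: #6, #10, #11, #12, #17, #18, #20, #21, #22, #24, #25.
Seated jurors 1–9: #1, #2, #3, #4, #5, #7, #8, #9, #13 (alternates #14 not counted).
Of those, in Ward 2: #9 → 1.

1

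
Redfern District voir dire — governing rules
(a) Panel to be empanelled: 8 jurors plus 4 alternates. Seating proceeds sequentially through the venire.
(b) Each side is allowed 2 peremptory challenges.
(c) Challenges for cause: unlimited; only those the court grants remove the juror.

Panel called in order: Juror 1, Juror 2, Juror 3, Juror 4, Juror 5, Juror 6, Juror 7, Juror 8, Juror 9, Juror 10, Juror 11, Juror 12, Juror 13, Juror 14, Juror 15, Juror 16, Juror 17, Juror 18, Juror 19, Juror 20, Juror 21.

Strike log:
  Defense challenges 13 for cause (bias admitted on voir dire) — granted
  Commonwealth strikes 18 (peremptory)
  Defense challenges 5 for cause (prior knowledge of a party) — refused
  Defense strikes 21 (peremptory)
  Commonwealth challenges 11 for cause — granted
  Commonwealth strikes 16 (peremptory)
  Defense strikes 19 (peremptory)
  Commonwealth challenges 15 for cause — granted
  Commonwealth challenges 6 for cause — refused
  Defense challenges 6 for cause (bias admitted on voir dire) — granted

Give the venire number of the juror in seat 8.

9

Removed: #6, #11, #13, #15, #16, #18, #19, #21. (#5 stays — for-cause denied.)
Seating in order: seats 1–8 → #1, #2, #3, #4, #5, #7, #8, #9; alternates → #10, #12, #14, #17.
So seat 8 is #9.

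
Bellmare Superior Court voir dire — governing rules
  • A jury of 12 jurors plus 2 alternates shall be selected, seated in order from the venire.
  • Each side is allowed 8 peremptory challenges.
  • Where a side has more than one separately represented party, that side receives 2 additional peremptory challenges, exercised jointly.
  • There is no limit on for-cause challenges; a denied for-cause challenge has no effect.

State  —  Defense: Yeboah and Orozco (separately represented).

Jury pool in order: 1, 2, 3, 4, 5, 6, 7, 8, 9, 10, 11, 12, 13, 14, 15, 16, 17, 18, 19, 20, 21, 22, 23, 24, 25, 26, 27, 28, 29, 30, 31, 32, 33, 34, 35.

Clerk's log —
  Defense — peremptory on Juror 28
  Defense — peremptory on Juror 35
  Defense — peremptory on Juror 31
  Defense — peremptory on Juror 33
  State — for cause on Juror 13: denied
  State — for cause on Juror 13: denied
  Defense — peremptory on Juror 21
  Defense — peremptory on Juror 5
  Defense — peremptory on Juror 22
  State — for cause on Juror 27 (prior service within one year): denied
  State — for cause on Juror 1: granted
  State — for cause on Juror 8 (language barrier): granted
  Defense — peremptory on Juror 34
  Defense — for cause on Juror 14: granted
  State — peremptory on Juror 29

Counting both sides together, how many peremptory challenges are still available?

9

State allotment: 8. Defense allotment: 8 base + 2 multi-party = 10.
State peremptories used: #29 — 1 (for-cause on #13, #13, #27, #1, #8 don't count).
Defense peremptories used: #28, #35, #31, #33, #21, #5, #22, #34 — 8 (the for-cause on #14 doesn't count).
Remaining: (8 − 1) + (10 − 8) = 9.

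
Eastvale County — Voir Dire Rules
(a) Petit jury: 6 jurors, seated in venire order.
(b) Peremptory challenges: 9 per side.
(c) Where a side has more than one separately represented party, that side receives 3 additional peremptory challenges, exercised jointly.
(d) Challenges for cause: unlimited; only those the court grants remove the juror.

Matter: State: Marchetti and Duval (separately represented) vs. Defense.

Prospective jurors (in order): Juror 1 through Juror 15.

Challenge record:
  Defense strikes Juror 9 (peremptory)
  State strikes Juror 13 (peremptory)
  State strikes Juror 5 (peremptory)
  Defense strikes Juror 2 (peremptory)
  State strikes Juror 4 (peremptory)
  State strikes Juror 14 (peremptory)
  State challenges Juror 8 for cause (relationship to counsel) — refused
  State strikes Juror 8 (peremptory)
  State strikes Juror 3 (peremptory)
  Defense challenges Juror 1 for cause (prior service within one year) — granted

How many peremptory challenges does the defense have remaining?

7

Defense allotment: 9.
Defense peremptories used: #9, #2 — 2 (the for-cause on #1 doesn't count).
Remaining: 9 − 2 = 7.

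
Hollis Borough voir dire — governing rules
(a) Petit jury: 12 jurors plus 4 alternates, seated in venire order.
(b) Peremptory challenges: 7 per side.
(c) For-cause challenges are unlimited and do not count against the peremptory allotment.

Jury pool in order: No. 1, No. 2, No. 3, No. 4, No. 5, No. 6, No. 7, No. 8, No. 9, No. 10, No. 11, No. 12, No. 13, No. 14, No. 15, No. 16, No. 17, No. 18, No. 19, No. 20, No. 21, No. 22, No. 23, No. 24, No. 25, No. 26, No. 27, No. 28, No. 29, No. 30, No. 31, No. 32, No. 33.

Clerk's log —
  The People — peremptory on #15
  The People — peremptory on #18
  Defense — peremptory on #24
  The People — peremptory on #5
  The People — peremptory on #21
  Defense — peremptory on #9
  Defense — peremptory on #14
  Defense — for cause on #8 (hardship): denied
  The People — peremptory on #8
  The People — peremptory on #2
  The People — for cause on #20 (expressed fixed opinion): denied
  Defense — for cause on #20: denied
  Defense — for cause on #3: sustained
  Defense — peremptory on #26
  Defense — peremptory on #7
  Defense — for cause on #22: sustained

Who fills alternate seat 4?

Removed: #2, #3, #5, #7, #8, #9, #14, #15, #18, #21, #22, #24, #26. (#20 stays — for-cause denied.)
Seating in order: seats 1–12 → #1, #4, #6, #10, #11, #12, #13, #16, #17, #19, #20, #23; alternates → #25, #27, #28, #29.
So alternate 4 is #29.

29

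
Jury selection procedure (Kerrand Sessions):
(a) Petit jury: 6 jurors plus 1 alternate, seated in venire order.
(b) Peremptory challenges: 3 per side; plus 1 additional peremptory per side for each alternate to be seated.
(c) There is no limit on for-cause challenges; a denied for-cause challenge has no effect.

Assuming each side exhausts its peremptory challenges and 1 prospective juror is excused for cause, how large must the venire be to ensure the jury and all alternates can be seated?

16

Seats to fill: 6 + 1 alternates = 7.
Peremptories: 3 + 1×1 = 4 per side × 2 sides = 8.
For-cause removals: 1.
Minimum venire: 7 + 8 + 1 = 16.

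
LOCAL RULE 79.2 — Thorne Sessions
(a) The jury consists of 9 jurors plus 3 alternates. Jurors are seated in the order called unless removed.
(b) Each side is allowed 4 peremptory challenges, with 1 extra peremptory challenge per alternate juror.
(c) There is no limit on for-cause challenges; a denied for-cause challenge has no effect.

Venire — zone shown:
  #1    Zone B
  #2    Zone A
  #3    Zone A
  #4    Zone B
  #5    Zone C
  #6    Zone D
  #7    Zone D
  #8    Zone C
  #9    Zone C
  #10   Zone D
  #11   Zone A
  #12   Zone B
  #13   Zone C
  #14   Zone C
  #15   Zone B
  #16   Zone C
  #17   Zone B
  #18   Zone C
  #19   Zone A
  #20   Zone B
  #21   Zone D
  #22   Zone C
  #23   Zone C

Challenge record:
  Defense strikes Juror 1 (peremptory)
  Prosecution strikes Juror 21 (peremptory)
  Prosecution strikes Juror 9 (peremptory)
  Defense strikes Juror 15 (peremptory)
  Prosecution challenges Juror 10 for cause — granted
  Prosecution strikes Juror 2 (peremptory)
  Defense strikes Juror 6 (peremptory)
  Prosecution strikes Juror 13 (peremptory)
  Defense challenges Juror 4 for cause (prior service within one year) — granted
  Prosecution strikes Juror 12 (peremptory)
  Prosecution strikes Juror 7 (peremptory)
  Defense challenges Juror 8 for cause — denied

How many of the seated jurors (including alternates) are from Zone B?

Removed: #1, #2, #4, #6, #7, #9, #10, #12, #13, #15, #21.
Seated (12 incl. alternates): #3, #5, #8, #11, #14, #16, #17, #18, #19, #20, #22, #23.
Of those, in Zone B: #17, #20 → 2.

2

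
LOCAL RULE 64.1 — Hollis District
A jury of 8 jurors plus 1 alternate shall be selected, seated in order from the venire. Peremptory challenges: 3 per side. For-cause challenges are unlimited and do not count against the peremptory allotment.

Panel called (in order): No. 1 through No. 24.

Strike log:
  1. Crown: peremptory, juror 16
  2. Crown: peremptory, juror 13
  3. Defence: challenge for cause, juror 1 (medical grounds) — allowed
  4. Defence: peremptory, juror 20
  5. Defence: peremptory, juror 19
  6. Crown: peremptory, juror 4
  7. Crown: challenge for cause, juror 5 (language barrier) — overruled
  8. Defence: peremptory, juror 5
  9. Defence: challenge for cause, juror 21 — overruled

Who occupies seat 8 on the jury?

Removed: #1, #4, #5, #13, #16, #19, #20. (#21 stays — for-cause denied.)
Seating in order: seats 1–8 → #2, #3, #6, #7, #8, #9, #10, #11; alternates → #12.
So seat 8 is #11.

11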